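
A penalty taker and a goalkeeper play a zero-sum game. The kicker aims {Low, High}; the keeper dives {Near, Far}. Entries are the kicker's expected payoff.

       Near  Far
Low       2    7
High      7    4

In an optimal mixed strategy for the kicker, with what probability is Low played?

Row minima: Low → 2, High → 4; maximin = 4.
Column maxima: Near → 7, Far → 7; minimax = 7.
4 ≠ 7, so there is no saddle point; optimal play is mixed.
Let the kicker play Low with probability p. Expected payoff against Near: 2p + 7(1−p) = −5p + 7; against Far: 7p + 4(1−p) = 3p + 4.
Setting these equal: −5p + 7 = 3p + 4 ⇒ −8p = -3 ⇒ p = 3/8, and the value is (-5)·(3/8) + 7 = 41/8.
For the keeper: with q = P(Near), equating Low's and High's payoffs gives −5q + 7 = 3q + 4 ⇒ q = 3/8.

3/8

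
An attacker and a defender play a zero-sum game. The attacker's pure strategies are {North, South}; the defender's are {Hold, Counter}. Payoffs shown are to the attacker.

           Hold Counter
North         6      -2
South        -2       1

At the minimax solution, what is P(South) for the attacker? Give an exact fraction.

Row minima: North → -2, South → -2; maximin = -2.
Column maxima: Hold → 6, Counter → 1; minimax = 1.
-2 ≠ 1, so there is no saddle point; optimal play is mixed.
Let the attacker play North with probability p. Expected payoff against Hold: 6p + (-2)(1−p) = 8p − 2; against Counter: (-2)p + 1(1−p) = −3p + 1.
Setting these equal: 8p − 2 = −3p + 1 ⇒ 11p = 3 ⇒ p = 3/11, and the value is (8)·(3/11) − 2 = 2/11.
For the defender: with q = P(Hold), equating North's and South's payoffs gives 8q − 2 = −3q + 1 ⇒ q = 3/11.

8/11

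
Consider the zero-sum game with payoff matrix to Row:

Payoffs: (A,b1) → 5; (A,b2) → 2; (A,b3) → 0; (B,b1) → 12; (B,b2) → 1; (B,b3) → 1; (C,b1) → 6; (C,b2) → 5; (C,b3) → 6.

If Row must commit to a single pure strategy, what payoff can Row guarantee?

Row minima: A → 0, B → 1, C → 5.
The best of these is 5.

5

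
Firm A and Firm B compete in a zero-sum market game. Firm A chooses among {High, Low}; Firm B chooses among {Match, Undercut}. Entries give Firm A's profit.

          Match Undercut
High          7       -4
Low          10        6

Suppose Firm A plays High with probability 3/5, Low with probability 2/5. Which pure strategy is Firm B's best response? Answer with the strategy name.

Undercut

If Firm B plays Match, Firm A's expected payoff is (3/5)·7 + (2/5)·10 = 41/5.
If Firm B plays Undercut, Firm A's expected payoff is (3/5)·(-4) + (2/5)·6 = 0.
Firm B minimizes Firm A's payoff; the smallest is 0, so the best response is Undercut.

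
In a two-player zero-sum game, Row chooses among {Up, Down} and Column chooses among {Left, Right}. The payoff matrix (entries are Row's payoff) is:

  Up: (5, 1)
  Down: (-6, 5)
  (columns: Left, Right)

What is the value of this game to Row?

31/15

Row minima: Up → 1, Down → -6; maximin = 1.
Column maxima: Left → 5, Right → 5; minimax = 5.
1 ≠ 5, so there is no saddle point; optimal play is mixed.
Let Row play Up with probability p. Expected payoff against Left: 5p + (-6)(1−p) = 11p − 6; against Right: 1p + 5(1−p) = −4p + 5.
Setting these equal: 11p − 6 = −4p + 5 ⇒ 15p = 11 ⇒ p = 11/15, and the value is (11)·(11/15) − 6 = 31/15.
For Column: with q = P(Left), equating Up's and Down's payoffs gives 4q + 1 = −11q + 5 ⇒ q = 4/15.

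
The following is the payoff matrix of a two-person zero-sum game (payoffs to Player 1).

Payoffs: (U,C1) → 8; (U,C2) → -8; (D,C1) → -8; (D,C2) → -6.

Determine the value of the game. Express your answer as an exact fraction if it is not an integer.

-56/9

Row minima: U → -8, D → -8; maximin = -8.
Column maxima: C1 → 8, C2 → -6; minimax = -6.
-8 ≠ -6, so there is no saddle point; optimal play is mixed.
Let Player 1 play U with probability p. Expected payoff against C1: 8p + (-8)(1−p) = 16p − 8; against C2: (-8)p + (-6)(1−p) = −2p − 6.
Setting these equal: 16p − 8 = −2p − 6 ⇒ 18p = 2 ⇒ p = 1/9, and the value is (16)·(1/9) − 8 = -56/9.
For Player 2: with q = P(C1), equating U's and D's payoffs gives 16q − 8 = −2q − 6 ⇒ q = 1/9.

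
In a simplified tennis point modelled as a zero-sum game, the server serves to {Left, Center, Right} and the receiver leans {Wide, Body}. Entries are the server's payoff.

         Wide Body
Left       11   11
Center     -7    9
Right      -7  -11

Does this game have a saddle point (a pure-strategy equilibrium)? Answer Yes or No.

Yes

Row minima: Left → 11, Center → -7, Right → -11; maximin = 11.
Column maxima: Wide → 11, Body → 11; minimax = 11.
maximin = minimax = 11, so a saddle point exists.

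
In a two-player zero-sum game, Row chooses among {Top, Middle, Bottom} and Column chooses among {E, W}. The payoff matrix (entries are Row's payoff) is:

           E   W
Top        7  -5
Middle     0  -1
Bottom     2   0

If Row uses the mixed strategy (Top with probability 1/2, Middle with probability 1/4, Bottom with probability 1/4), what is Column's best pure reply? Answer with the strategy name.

W

If Column plays E, Row's expected payoff is (1/2)·7 + (1/4)·0 + (1/4)·2 = 4.
If Column plays W, Row's expected payoff is (1/2)·(-5) + (1/4)·(-1) + (1/4)·0 = -11/4.
Column minimizes Row's payoff; the smallest is -11/4, so the best response is W.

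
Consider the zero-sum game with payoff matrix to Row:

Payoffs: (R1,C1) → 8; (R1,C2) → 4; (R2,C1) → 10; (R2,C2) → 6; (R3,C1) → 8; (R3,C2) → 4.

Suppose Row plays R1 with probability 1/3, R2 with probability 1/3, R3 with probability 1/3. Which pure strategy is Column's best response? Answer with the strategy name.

C2

If Column plays C1, Row's expected payoff is (1/3)·8 + (1/3)·10 + (1/3)·8 = 26/3.
If Column plays C2, Row's expected payoff is (1/3)·4 + (1/3)·6 + (1/3)·4 = 14/3.
Column minimizes Row's payoff; the smallest is 14/3, so the best response is C2.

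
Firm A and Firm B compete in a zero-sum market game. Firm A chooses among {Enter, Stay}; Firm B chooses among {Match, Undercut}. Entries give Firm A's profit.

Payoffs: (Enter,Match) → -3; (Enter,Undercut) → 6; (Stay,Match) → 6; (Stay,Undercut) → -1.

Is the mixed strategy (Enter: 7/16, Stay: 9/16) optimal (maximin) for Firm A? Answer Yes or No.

Against Match this mix gives (7/16)·(-3) + (9/16)·6 = 33/16.
Against Undercut this mix gives (7/16)·6 + (9/16)·(-1) = 33/16.
All of Firm B's active replies (Match, Undercut) yield 33/16, and no column does worse for Firm A. The mix makes Firm B indifferent and guarantees 33/16, so it is optimal.

Yes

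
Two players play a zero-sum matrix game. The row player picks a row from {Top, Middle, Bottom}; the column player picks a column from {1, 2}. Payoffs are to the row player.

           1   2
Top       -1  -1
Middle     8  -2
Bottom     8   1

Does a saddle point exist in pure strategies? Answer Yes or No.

Yes

Row minima: Top → -1, Middle → -2, Bottom → 1; maximin = 1.
Column maxima: 1 → 8, 2 → 1; minimax = 1.
maximin = minimax = 1, so a saddle point exists.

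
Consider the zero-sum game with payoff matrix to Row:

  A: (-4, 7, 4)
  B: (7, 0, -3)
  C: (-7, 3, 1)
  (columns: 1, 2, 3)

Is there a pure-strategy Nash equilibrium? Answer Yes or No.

No

Row minima: A → -4, B → -3, C → -7; maximin = -3.
Column maxima: 1 → 7, 2 → 7, 3 → 4; minimax = 4.
-3 ≠ 4, so no pure-strategy equilibrium exists.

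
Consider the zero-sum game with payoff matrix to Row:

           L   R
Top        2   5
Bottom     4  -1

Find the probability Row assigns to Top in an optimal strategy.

5/8

Row minima: Top → 2, Bottom → -1; maximin = 2.
Column maxima: L → 4, R → 5; minimax = 4.
2 ≠ 4, so there is no saddle point; optimal play is mixed.
Let Row play Top with probability p. Expected payoff against L: 2p + 4(1−p) = −2p + 4; against R: 5p + (-1)(1−p) = 6p − 1.
Setting these equal: −2p + 4 = 6p − 1 ⇒ −8p = -5 ⇒ p = 5/8, and the value is (-2)·(5/8) + 4 = 11/4.
For Column: with q = P(L), equating Top's and Bottom's payoffs gives −3q + 5 = 5q − 1 ⇒ q = 3/4.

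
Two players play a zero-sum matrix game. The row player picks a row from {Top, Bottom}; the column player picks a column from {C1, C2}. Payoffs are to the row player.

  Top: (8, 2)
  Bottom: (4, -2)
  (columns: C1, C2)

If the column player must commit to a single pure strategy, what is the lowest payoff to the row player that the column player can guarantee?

2

Column maxima: C1 → 8, C2 → 2.
The smallest of these is 2.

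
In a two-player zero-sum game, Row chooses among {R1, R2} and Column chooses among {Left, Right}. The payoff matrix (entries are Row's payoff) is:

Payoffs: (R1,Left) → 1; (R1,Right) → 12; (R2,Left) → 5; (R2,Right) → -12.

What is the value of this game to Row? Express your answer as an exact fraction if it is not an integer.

18/7

Row minima: R1 → 1, R2 → -12; maximin = 1.
Column maxima: Left → 5, Right → 12; minimax = 5.
1 ≠ 5, so there is no saddle point; optimal play is mixed.
Let Row play R1 with probability p. Expected payoff against Left: 1p + 5(1−p) = −4p + 5; against Right: 12p + (-12)(1−p) = 24p − 12.
Setting these equal: −4p + 5 = 24p − 12 ⇒ −28p = -17 ⇒ p = 17/28, and the value is (-4)·(17/28) + 5 = 18/7.
For Column: with q = P(Left), equating R1's and R2's payoffs gives −11q + 12 = 17q − 12 ⇒ q = 6/7.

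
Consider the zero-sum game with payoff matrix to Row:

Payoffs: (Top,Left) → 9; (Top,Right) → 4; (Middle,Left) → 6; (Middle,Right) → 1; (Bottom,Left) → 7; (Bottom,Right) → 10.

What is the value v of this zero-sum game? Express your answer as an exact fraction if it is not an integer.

Row minima: Top → 4, Middle → 1, Bottom → 7; maximin = 7.
Column maxima: Left → 9, Right → 10; minimax = 9.
7 ≠ 9, so there is no saddle point; optimal play is mixed.
Middle is strictly dominated by Top, so Row never plays it.
On the remaining 2×2 (Top, Bottom vs Left, Right):
Let Row play Top with probability p. Expected payoff against Left: 9p + 7(1−p) = 2p + 7; against Right: 4p + 10(1−p) = −6p + 10.
Setting these equal: 2p + 7 = −6p + 10 ⇒ 8p = 3 ⇒ p = 3/8, and the value is (2)·(3/8) + 7 = 31/4.
For Column: with q = P(Left), equating Top's and Bottom's payoffs gives 5q + 4 = −3q + 10 ⇒ q = 3/4.

31/4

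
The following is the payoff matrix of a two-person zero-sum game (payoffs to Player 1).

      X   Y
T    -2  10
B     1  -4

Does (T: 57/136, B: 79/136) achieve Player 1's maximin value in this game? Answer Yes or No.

Against X this mix gives (57/136)·(-2) + (79/136)·1 = -35/136.
Against Y this mix gives (57/136)·10 + (79/136)·(-4) = 127/68.
Player 2 will play X, holding Player 1 to -35/136. Shifting weight toward the row that does better against X would raise this floor (the equalizing mix achieves 2/17 against both X and Y), so the proposed strategy is not optimal.

No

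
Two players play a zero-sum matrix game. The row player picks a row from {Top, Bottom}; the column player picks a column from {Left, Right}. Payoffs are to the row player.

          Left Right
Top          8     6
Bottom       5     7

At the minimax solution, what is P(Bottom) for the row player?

1/2

Row minima: Top → 6, Bottom → 5; maximin = 6.
Column maxima: Left → 8, Right → 7; minimax = 7.
6 ≠ 7, so there is no saddle point; optimal play is mixed.
Let the row player play Top with probability p. Expected payoff against Left: 8p + 5(1−p) = 3p + 5; against Right: 6p + 7(1−p) = −p + 7.
Setting these equal: 3p + 5 = −p + 7 ⇒ 4p = 2 ⇒ p = 1/2, and the value is (3)·(1/2) + 5 = 13/2.
For the column player: with q = P(Left), equating Top's and Bottom's payoffs gives 2q + 6 = −2q + 7 ⇒ q = 1/4.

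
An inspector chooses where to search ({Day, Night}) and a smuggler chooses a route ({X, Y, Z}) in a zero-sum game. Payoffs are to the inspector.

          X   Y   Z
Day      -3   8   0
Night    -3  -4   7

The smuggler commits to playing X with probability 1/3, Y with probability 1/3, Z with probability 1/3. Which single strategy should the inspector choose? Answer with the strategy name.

Day

Expected payoff of Day: (1/3)·(-3) + (1/3)·8 + (1/3)·0 = 5/3.
Expected payoff of Night: (1/3)·(-3) + (1/3)·(-4) + (1/3)·7 = 0.
The largest is 5/3, so the inspector's best response is Day.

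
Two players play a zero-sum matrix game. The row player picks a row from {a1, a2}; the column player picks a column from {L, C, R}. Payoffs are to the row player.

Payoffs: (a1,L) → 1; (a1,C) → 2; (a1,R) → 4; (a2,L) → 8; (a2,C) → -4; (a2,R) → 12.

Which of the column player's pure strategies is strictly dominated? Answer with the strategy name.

L holds the row player's payoff strictly below R in every row: 1 < 4, 8 < 12.
So R is strictly dominated for the column player.

R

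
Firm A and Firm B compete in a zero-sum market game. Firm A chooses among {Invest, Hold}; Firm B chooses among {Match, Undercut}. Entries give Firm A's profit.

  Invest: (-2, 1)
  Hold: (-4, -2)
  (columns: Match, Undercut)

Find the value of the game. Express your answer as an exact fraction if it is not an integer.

Row minima: Invest → -2, Hold → -4; maximin = -2.
Column maxima: Match → -2, Undercut → 1; minimax = -2.
Since maximin = minimax = -2, there is a saddle point and the value is -2.

-2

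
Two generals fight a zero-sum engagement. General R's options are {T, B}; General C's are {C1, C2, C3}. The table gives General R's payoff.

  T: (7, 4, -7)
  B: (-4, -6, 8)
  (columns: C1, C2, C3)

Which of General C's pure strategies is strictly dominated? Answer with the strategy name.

C1

C2 holds General R's payoff strictly below C1 in every row: 4 < 7, -6 < -4.
So C1 is strictly dominated for General C.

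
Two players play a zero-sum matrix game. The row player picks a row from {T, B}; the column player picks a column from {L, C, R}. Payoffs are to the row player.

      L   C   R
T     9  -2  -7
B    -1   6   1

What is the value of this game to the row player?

1/9

Row minima: T → -7, B → -1; maximin = -1.
Column maxima: L → 9, C → 6, R → 1; minimax = 1.
-1 ≠ 1, so there is no saddle point; optimal play is mixed.
C is strictly dominated by R (it gives the row player strictly more in every row), so the column player never plays it.
On the remaining 2×2 (T, B vs L, R):
Let the row player play T with probability p. Expected payoff against L: 9p + (-1)(1−p) = 10p − 1; against R: (-7)p + 1(1−p) = −8p + 1.
Setting these equal: 10p − 1 = −8p + 1 ⇒ 18p = 2 ⇒ p = 1/9, and the value is (10)·(1/9) − 1 = 1/9.
For the column player: with q = P(L), equating T's and B's payoffs gives 16q − 7 = −2q + 1 ⇒ q = 4/9.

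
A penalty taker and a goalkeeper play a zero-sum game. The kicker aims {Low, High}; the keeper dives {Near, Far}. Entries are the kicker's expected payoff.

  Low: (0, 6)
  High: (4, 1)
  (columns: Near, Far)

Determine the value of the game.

8/3

Row minima: Low → 0, High → 1; maximin = 1.
Column maxima: Near → 4, Far → 6; minimax = 4.
1 ≠ 4, so there is no saddle point; optimal play is mixed.
Let the kicker play Low with probability p. Expected payoff against Near: 0p + 4(1−p) = −4p + 4; against Far: 6p + 1(1−p) = 5p + 1.
Setting these equal: −4p + 4 = 5p + 1 ⇒ −9p = -3 ⇒ p = 1/3, and the value is (-4)·(1/3) + 4 = 8/3.
For the keeper: with q = P(Near), equating Low's and High's payoffs gives −6q + 6 = 3q + 1 ⇒ q = 5/9.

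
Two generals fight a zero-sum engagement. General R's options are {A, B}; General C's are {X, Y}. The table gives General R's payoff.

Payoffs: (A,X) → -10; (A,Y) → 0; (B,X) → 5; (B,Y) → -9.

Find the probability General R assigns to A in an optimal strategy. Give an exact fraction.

7/12

Row minima: A → -10, B → -9; maximin = -9.
Column maxima: X → 5, Y → 0; minimax = 0.
-9 ≠ 0, so there is no saddle point; optimal play is mixed.
Let General R play A with probability p. Expected payoff against X: (-10)p + 5(1−p) = −15p + 5; against Y: 0p + (-9)(1−p) = 9p − 9.
Setting these equal: −15p + 5 = 9p − 9 ⇒ −24p = -14 ⇒ p = 7/12, and the value is (-15)·(7/12) + 5 = -15/4.
For General C: with q = P(X), equating A's and B's payoffs gives −10q = 14q − 9 ⇒ q = 3/8.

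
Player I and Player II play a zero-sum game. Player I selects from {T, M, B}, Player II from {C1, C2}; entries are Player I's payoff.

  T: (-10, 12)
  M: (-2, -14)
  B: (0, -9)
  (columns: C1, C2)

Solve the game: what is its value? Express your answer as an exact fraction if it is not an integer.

-90/31

Row minima: T → -10, M → -14, B → -9; maximin = -9.
Column maxima: C1 → 0, C2 → 12; minimax = 0.
-9 ≠ 0, so there is no saddle point; optimal play is mixed.
M is strictly dominated by B, so Player I never plays it.
On the remaining 2×2 (T, B vs C1, C2):
Let Player I play T with probability p. Expected payoff against C1: (-10)p + 0(1−p) = −10p; against C2: 12p + (-9)(1−p) = 21p − 9.
Setting these equal: −10p = 21p − 9 ⇒ −31p = -9 ⇒ p = 9/31, and the value is (-10)·(9/31) = -90/31.
For Player II: with q = P(C1), equating T's and B's payoffs gives −22q + 12 = 9q − 9 ⇒ q = 21/31.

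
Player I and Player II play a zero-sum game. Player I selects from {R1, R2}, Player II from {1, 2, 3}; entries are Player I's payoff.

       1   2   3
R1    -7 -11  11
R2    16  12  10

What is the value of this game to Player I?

121/12

Row minima: R1 → -11, R2 → 10; maximin = 10.
Column maxima: 1 → 16, 2 → 12, 3 → 11; minimax = 11.
10 ≠ 11, so there is no saddle point; optimal play is mixed.
1 is strictly dominated by 2 (it gives Player I strictly more in every row), so Player II never plays it.
On the remaining 2×2 (R1, R2 vs 2, 3):
Let Player I play R1 with probability p. Expected payoff against 2: (-11)p + 12(1−p) = −23p + 12; against 3: 11p + 10(1−p) = p + 10.
Setting these equal: −23p + 12 = p + 10 ⇒ −24p = -2 ⇒ p = 1/12, and the value is (-23)·(1/12) + 12 = 121/12.
For Player II: with q = P(2), equating R1's and R2's payoffs gives −22q + 11 = 2q + 10 ⇒ q = 1/24.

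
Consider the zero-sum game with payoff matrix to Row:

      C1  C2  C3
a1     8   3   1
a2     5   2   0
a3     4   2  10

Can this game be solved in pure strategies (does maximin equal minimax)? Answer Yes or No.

Row minima: a1 → 1, a2 → 0, a3 → 2; maximin = 2.
Column maxima: C1 → 8, C2 → 3, C3 → 10; minimax = 3.
2 ≠ 3, so no pure-strategy equilibrium exists.

No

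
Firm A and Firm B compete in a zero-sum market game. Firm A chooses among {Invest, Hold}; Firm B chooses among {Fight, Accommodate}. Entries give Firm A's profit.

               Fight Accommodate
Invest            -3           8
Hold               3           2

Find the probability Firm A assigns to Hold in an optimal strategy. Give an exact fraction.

Row minima: Invest → -3, Hold → 2; maximin = 2.
Column maxima: Fight → 3, Accommodate → 8; minimax = 3.
2 ≠ 3, so there is no saddle point; optimal play is mixed.
Let Firm A play Invest with probability p. Expected payoff against Fight: (-3)p + 3(1−p) = −6p + 3; against Accommodate: 8p + 2(1−p) = 6p + 2.
Setting these equal: −6p + 3 = 6p + 2 ⇒ −12p = -1 ⇒ p = 1/12, and the value is (-6)·(1/12) + 3 = 5/2.
For Firm B: with q = P(Fight), equating Invest's and Hold's payoffs gives −11q + 8 = q + 2 ⇒ q = 1/2.

11/12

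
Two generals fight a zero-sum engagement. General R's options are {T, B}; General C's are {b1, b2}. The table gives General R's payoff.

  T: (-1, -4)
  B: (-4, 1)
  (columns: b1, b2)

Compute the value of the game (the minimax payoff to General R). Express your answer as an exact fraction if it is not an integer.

Row minima: T → -4, B → -4; maximin = -4.
Column maxima: b1 → -1, b2 → 1; minimax = -1.
-4 ≠ -1, so there is no saddle point; optimal play is mixed.
Let General R play T with probability p. Expected payoff against b1: (-1)p + (-4)(1−p) = 3p − 4; against b2: (-4)p + 1(1−p) = −5p + 1.
Setting these equal: 3p − 4 = −5p + 1 ⇒ 8p = 5 ⇒ p = 5/8, and the value is (3)·(5/8) − 4 = -17/8.
For General C: with q = P(b1), equating T's and B's payoffs gives 3q − 4 = −5q + 1 ⇒ q = 5/8.

-17/8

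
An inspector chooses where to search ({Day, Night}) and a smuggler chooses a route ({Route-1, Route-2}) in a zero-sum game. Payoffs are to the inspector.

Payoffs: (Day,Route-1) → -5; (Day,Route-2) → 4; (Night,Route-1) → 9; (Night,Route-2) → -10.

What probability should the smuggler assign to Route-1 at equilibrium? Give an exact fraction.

1/2

Row minima: Day → -5, Night → -10; maximin = -5.
Column maxima: Route-1 → 9, Route-2 → 4; minimax = 4.
-5 ≠ 4, so there is no saddle point; optimal play is mixed.
Let the inspector play Day with probability p. Expected payoff against Route-1: (-5)p + 9(1−p) = −14p + 9; against Route-2: 4p + (-10)(1−p) = 14p − 10.
Setting these equal: −14p + 9 = 14p − 10 ⇒ −28p = -19 ⇒ p = 19/28, and the value is (-14)·(19/28) + 9 = -1/2.
For the smuggler: with q = P(Route-1), equating Day's and Night's payoffs gives −9q + 4 = 19q − 10 ⇒ q = 1/2.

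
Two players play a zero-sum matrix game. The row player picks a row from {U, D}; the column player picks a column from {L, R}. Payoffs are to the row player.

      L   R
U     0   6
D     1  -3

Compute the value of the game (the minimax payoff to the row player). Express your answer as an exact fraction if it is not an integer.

Row minima: U → 0, D → -3; maximin = 0.
Column maxima: L → 1, R → 6; minimax = 1.
0 ≠ 1, so there is no saddle point; optimal play is mixed.
Let the row player play U with probability p. Expected payoff against L: 0p + 1(1−p) = −p + 1; against R: 6p + (-3)(1−p) = 9p − 3.
Setting these equal: −p + 1 = 9p − 3 ⇒ −10p = -4 ⇒ p = 2/5, and the value is (-1)·(2/5) + 1 = 3/5.
For the column player: with q = P(L), equating U's and D's payoffs gives −6q + 6 = 4q − 3 ⇒ q = 9/10.

3/5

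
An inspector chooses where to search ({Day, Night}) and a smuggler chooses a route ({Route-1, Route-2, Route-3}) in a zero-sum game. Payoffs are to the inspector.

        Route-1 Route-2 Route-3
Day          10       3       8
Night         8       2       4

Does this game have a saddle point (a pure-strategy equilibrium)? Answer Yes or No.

Row minima: Day → 3, Night → 2; maximin = 3.
Column maxima: Route-1 → 10, Route-2 → 3, Route-3 → 8; minimax = 3.
maximin = minimax = 3, so a saddle point exists.

Yes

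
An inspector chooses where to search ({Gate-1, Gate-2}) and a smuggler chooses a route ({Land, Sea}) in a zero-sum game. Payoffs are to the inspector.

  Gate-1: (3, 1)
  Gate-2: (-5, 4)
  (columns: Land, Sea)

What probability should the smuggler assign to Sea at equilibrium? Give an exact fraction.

8/11

Row minima: Gate-1 → 1, Gate-2 → -5; maximin = 1.
Column maxima: Land → 3, Sea → 4; minimax = 3.
1 ≠ 3, so there is no saddle point; optimal play is mixed.
Let the inspector play Gate-1 with probability p. Expected payoff against Land: 3p + (-5)(1−p) = 8p − 5; against Sea: 1p + 4(1−p) = −3p + 4.
Setting these equal: 8p − 5 = −3p + 4 ⇒ 11p = 9 ⇒ p = 9/11, and the value is (8)·(9/11) − 5 = 17/11.
For the smuggler: with q = P(Land), equating Gate-1's and Gate-2's payoffs gives 2q + 1 = −9q + 4 ⇒ q = 3/11.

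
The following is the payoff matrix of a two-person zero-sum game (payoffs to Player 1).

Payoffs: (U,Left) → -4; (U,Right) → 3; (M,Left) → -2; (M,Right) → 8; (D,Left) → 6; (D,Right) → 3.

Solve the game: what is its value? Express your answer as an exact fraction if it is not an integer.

54/13

Row minima: U → -4, M → -2, D → 3; maximin = 3.
Column maxima: Left → 6, Right → 8; minimax = 6.
3 ≠ 6, so there is no saddle point; optimal play is mixed.
U is strictly dominated by M, so Player 1 never plays it.
On the remaining 2×2 (M, D vs Left, Right):
Let Player 1 play M with probability p. Expected payoff against Left: (-2)p + 6(1−p) = −8p + 6; against Right: 8p + 3(1−p) = 5p + 3.
Setting these equal: −8p + 6 = 5p + 3 ⇒ −13p = -3 ⇒ p = 3/13, and the value is (-8)·(3/13) + 6 = 54/13.
For Player 2: with q = P(Left), equating M's and D's payoffs gives −10q + 8 = 3q + 3 ⇒ q = 5/13.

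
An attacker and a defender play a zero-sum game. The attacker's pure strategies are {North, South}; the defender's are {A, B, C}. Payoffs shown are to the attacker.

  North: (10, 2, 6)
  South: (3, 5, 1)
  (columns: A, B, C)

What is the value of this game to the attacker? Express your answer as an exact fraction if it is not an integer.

7/2

Row minima: North → 2, South → 1; maximin = 2.
Column maxima: A → 10, B → 5, C → 6; minimax = 5.
2 ≠ 5, so there is no saddle point; optimal play is mixed.
A is strictly dominated by C (it gives the attacker strictly more in every row), so the defender never plays it.
On the remaining 2×2 (North, South vs B, C):
Let the attacker play North with probability p. Expected payoff against B: 2p + 5(1−p) = −3p + 5; against C: 6p + 1(1−p) = 5p + 1.
Setting these equal: −3p + 5 = 5p + 1 ⇒ −8p = -4 ⇒ p = 1/2, and the value is (-3)·(1/2) + 5 = 7/2.
For the defender: with q = P(B), equating North's and South's payoffs gives −4q + 6 = 4q + 1 ⇒ q = 5/8.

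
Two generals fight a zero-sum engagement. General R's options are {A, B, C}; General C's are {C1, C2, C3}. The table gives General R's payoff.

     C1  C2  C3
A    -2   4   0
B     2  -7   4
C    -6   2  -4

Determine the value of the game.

Row minima: A → -2, B → -7, C → -6; maximin = -2.
Column maxima: C1 → 2, C2 → 4, C3 → 4; minimax = 2.
-2 ≠ 2, so there is no saddle point; optimal play is mixed.
C is strictly dominated by A, so General R never plays it.
C3 is strictly dominated by C1 (it gives General R strictly more in every row), so General C never plays it.
On the remaining 2×2 (A, B vs C1, C2):
Let General R play A with probability p. Expected payoff against C1: (-2)p + 2(1−p) = −4p + 2; against C2: 4p + (-7)(1−p) = 11p − 7.
Setting these equal: −4p + 2 = 11p − 7 ⇒ −15p = -9 ⇒ p = 3/5, and the value is (-4)·(3/5) + 2 = -2/5.
For General C: with q = P(C1), equating A's and B's payoffs gives −6q + 4 = 9q − 7 ⇒ q = 11/15.

-2/5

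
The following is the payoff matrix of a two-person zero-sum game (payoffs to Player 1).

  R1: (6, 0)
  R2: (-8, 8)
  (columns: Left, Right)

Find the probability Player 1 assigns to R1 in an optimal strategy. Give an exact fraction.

Row minima: R1 → 0, R2 → -8; maximin = 0.
Column maxima: Left → 6, Right → 8; minimax = 6.
0 ≠ 6, so there is no saddle point; optimal play is mixed.
Let Player 1 play R1 with probability p. Expected payoff against Left: 6p + (-8)(1−p) = 14p − 8; against Right: 0p + 8(1−p) = −8p + 8.
Setting these equal: 14p − 8 = −8p + 8 ⇒ 22p = 16 ⇒ p = 8/11, and the value is (14)·(8/11) − 8 = 24/11.
For Player 2: with q = P(Left), equating R1's and R2's payoffs gives 6q = −16q + 8 ⇒ q = 4/11.

8/11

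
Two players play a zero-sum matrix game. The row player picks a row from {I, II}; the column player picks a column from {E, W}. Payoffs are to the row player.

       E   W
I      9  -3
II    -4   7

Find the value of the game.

Row minima: I → -3, II → -4; maximin = -3.
Column maxima: E → 9, W → 7; minimax = 7.
-3 ≠ 7, so there is no saddle point; optimal play is mixed.
Let the row player play I with probability p. Expected payoff against E: 9p + (-4)(1−p) = 13p − 4; against W: (-3)p + 7(1−p) = −10p + 7.
Setting these equal: 13p − 4 = −10p + 7 ⇒ 23p = 11 ⇒ p = 11/23, and the value is (13)·(11/23) − 4 = 51/23.
For the column player: with q = P(E), equating I's and II's payoffs gives 12q − 3 = −11q + 7 ⇒ q = 10/23.

51/23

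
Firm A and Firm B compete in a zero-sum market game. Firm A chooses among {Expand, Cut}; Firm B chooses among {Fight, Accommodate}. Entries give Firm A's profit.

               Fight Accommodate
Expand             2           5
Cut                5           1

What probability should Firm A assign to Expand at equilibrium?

4/7

Row minima: Expand → 2, Cut → 1; maximin = 2.
Column maxima: Fight → 5, Accommodate → 5; minimax = 5.
2 ≠ 5, so there is no saddle point; optimal play is mixed.
Let Firm A play Expand with probability p. Expected payoff against Fight: 2p + 5(1−p) = −3p + 5; against Accommodate: 5p + 1(1−p) = 4p + 1.
Setting these equal: −3p + 5 = 4p + 1 ⇒ −7p = -4 ⇒ p = 4/7, and the value is (-3)·(4/7) + 5 = 23/7.
For Firm B: with q = P(Fight), equating Expand's and Cut's payoffs gives −3q + 5 = 4q + 1 ⇒ q = 4/7.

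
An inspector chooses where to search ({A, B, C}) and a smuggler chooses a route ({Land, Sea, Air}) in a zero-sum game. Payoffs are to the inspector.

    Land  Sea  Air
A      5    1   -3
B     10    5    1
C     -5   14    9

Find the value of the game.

Row minima: A → -3, B → 1, C → -5; maximin = 1.
Column maxima: Land → 10, Sea → 14, Air → 9; minimax = 9.
1 ≠ 9, so there is no saddle point; optimal play is mixed.
A is strictly dominated by B, so the inspector never plays it.
Sea is strictly dominated by Air (it gives the inspector strictly more in every row), so the smuggler never plays it.
On the remaining 2×2 (B, C vs Land, Air):
Let the inspector play B with probability p. Expected payoff against Land: 10p + (-5)(1−p) = 15p − 5; against Air: 1p + 9(1−p) = −8p + 9.
Setting these equal: 15p − 5 = −8p + 9 ⇒ 23p = 14 ⇒ p = 14/23, and the value is (15)·(14/23) − 5 = 95/23.
For the smuggler: with q = P(Land), equating B's and C's payoffs gives 9q + 1 = −14q + 9 ⇒ q = 8/23.

95/23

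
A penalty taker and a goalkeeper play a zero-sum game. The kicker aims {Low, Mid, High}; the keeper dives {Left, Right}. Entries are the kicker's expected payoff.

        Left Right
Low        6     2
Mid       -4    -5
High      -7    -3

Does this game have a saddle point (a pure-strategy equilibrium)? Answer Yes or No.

Row minima: Low → 2, Mid → -5, High → -7; maximin = 2.
Column maxima: Left → 6, Right → 2; minimax = 2.
maximin = minimax = 2, so a saddle point exists.

Yes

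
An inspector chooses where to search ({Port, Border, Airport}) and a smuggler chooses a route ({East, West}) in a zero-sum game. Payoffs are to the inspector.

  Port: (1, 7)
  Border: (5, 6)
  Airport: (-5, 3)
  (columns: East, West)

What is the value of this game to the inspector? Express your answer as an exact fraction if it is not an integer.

Row minima: Port → 1, Border → 5, Airport → -5; maximin = 5.
Column maxima: East → 5, West → 7; minimax = 5.
Since maximin = minimax = 5, there is a saddle point and the value is 5.

5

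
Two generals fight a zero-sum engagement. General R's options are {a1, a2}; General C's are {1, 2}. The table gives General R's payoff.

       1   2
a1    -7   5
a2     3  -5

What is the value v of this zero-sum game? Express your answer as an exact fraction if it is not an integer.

Row minima: a1 → -7, a2 → -5; maximin = -5.
Column maxima: 1 → 3, 2 → 5; minimax = 3.
-5 ≠ 3, so there is no saddle point; optimal play is mixed.
Let General R play a1 with probability p. Expected payoff against 1: (-7)p + 3(1−p) = −10p + 3; against 2: 5p + (-5)(1−p) = 10p − 5.
Setting these equal: −10p + 3 = 10p − 5 ⇒ −20p = -8 ⇒ p = 2/5, and the value is (-10)·(2/5) + 3 = -1.
For General C: with q = P(1), equating a1's and a2's payoffs gives −12q + 5 = 8q − 5 ⇒ q = 1/2.

-1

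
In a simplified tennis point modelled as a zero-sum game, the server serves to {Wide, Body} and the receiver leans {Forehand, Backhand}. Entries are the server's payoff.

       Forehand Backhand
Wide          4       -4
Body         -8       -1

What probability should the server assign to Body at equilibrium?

Row minima: Wide → -4, Body → -8; maximin = -4.
Column maxima: Forehand → 4, Backhand → -1; minimax = -1.
-4 ≠ -1, so there is no saddle point; optimal play is mixed.
Let the server play Wide with probability p. Expected payoff against Forehand: 4p + (-8)(1−p) = 12p − 8; against Backhand: (-4)p + (-1)(1−p) = −3p − 1.
Setting these equal: 12p − 8 = −3p − 1 ⇒ 15p = 7 ⇒ p = 7/15, and the value is (12)·(7/15) − 8 = -12/5.
For the receiver: with q = P(Forehand), equating Wide's and Body's payoffs gives 8q − 4 = −7q − 1 ⇒ q = 1/5.

8/15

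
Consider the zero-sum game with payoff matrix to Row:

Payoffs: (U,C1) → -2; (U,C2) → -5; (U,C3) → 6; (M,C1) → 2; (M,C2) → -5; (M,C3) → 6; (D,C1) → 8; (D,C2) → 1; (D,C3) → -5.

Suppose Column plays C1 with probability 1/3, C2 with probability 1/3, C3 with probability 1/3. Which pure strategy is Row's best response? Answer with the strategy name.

D

Expected payoff of U: (1/3)·(-2) + (1/3)·(-5) + (1/3)·6 = -1/3.
Expected payoff of M: (1/3)·2 + (1/3)·(-5) + (1/3)·6 = 1.
Expected payoff of D: (1/3)·8 + (1/3)·1 + (1/3)·(-5) = 4/3.
The largest is 4/3, so Row's best response is D.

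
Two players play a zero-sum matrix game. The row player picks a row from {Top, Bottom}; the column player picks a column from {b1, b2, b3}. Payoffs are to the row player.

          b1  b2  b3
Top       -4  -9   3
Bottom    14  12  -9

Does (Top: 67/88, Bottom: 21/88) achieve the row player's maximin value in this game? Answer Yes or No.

Against b1 this mix gives (67/88)·(-4) + (21/88)·14 = 13/44.
Against b2 this mix gives (67/88)·(-9) + (21/88)·12 = -351/88.
Against b3 this mix gives (67/88)·3 + (21/88)·(-9) = 3/22.
The column player will play b2, holding the row player to -351/88. Shifting weight toward the row that does better against b2 would raise this floor (the equalizing mix achieves -15/11 against both b2 and b3), so the proposed strategy is not optimal.

No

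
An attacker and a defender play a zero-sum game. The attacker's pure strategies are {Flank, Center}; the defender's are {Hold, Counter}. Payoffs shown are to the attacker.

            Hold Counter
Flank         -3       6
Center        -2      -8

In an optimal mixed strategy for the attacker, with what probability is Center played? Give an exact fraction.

Row minima: Flank → -3, Center → -8; maximin = -3.
Column maxima: Hold → -2, Counter → 6; minimax = -2.
-3 ≠ -2, so there is no saddle point; optimal play is mixed.
Let the attacker play Flank with probability p. Expected payoff against Hold: (-3)p + (-2)(1−p) = −p − 2; against Counter: 6p + (-8)(1−p) = 14p − 8.
Setting these equal: −p − 2 = 14p − 8 ⇒ −15p = -6 ⇒ p = 2/5, and the value is (-1)·(2/5) − 2 = -12/5.
For the defender: with q = P(Hold), equating Flank's and Center's payoffs gives −9q + 6 = 6q − 8 ⇒ q = 14/15.

3/5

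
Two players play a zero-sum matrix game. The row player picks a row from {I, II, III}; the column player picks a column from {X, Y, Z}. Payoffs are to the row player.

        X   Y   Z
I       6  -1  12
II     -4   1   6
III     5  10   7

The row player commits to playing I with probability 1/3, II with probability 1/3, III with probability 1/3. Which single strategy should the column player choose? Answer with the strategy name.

X

If the column player plays X, the row player's expected payoff is (1/3)·6 + (1/3)·(-4) + (1/3)·5 = 7/3.
If the column player plays Y, the row player's expected payoff is (1/3)·(-1) + (1/3)·1 + (1/3)·10 = 10/3.
If the column player plays Z, the row player's expected payoff is (1/3)·12 + (1/3)·6 + (1/3)·7 = 25/3.
The column player minimizes the row player's payoff; the smallest is 7/3, so the best response is X.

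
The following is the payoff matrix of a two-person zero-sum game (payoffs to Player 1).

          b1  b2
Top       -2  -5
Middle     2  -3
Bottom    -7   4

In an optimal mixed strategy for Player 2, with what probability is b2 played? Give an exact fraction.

9/16

Row minima: Top → -5, Middle → -3, Bottom → -7; maximin = -3.
Column maxima: b1 → 2, b2 → 4; minimax = 2.
-3 ≠ 2, so there is no saddle point; optimal play is mixed.
Top is strictly dominated by Middle, so Player 1 never plays it.
On the remaining 2×2 (Middle, Bottom vs b1, b2):
Let Player 1 play Middle with probability p. Expected payoff against b1: 2p + (-7)(1−p) = 9p − 7; against b2: (-3)p + 4(1−p) = −7p + 4.
Setting these equal: 9p − 7 = −7p + 4 ⇒ 16p = 11 ⇒ p = 11/16, and the value is (9)·(11/16) − 7 = -13/16.
For Player 2: with q = P(b1), equating Middle's and Bottom's payoffs gives 5q − 3 = −11q + 4 ⇒ q = 7/16.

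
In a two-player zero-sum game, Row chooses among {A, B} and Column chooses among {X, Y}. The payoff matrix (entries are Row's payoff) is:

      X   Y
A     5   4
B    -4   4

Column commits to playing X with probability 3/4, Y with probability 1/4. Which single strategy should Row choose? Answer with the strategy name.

Expected payoff of A: (3/4)·5 + (1/4)·4 = 19/4.
Expected payoff of B: (3/4)·(-4) + (1/4)·4 = -2.
The largest is 19/4, so Row's best response is A.

A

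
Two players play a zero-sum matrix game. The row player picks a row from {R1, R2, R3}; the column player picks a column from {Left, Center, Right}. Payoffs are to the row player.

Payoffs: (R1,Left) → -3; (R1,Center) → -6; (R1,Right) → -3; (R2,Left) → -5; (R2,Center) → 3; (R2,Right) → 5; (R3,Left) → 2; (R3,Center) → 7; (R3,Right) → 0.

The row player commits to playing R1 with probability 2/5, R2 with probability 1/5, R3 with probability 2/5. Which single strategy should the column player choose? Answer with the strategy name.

Left

If the column player plays Left, the row player's expected payoff is (2/5)·(-3) + (1/5)·(-5) + (2/5)·2 = -7/5.
If the column player plays Center, the row player's expected payoff is (2/5)·(-6) + (1/5)·3 + (2/5)·7 = 1.
If the column player plays Right, the row player's expected payoff is (2/5)·(-3) + (1/5)·5 + (2/5)·0 = -1/5.
The column player minimizes the row player's payoff; the smallest is -7/5, so the best response is Left.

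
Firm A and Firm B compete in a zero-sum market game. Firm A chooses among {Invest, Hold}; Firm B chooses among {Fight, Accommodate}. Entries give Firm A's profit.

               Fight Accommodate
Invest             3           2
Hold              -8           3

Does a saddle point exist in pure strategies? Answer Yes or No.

No

Row minima: Invest → 2, Hold → -8; maximin = 2.
Column maxima: Fight → 3, Accommodate → 3; minimax = 3.
2 ≠ 3, so no pure-strategy equilibrium exists.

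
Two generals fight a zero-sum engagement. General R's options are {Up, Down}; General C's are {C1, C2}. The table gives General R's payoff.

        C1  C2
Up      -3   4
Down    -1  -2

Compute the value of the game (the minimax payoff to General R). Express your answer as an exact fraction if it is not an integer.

-5/4

Row minima: Up → -3, Down → -2; maximin = -2.
Column maxima: C1 → -1, C2 → 4; minimax = -1.
-2 ≠ -1, so there is no saddle point; optimal play is mixed.
Let General R play Up with probability p. Expected payoff against C1: (-3)p + (-1)(1−p) = −2p − 1; against C2: 4p + (-2)(1−p) = 6p − 2.
Setting these equal: −2p − 1 = 6p − 2 ⇒ −8p = -1 ⇒ p = 1/8, and the value is (-2)·(1/8) − 1 = -5/4.
For General C: with q = P(C1), equating Up's and Down's payoffs gives −7q + 4 = q − 2 ⇒ q = 3/4.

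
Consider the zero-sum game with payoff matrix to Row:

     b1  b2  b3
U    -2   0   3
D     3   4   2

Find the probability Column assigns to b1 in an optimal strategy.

1/6

Row minima: U → -2, D → 2; maximin = 2.
Column maxima: b1 → 3, b2 → 4, b3 → 3; minimax = 3.
2 ≠ 3, so there is no saddle point; optimal play is mixed.
b2 is strictly dominated by b1 (it gives Row strictly more in every row), so Column never plays it.
On the remaining 2×2 (U, D vs b1, b3):
Let Row play U with probability p. Expected payoff against b1: (-2)p + 3(1−p) = −5p + 3; against b3: 3p + 2(1−p) = p + 2.
Setting these equal: −5p + 3 = p + 2 ⇒ −6p = -1 ⇒ p = 1/6, and the value is (-5)·(1/6) + 3 = 13/6.
For Column: with q = P(b1), equating U's and D's payoffs gives −5q + 3 = q + 2 ⇒ q = 1/6.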